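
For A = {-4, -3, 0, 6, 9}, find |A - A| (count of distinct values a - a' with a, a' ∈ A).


A - A = {a - a' : a, a' ∈ A}; |A| = 5.
Bounds: 2|A|-1 ≤ |A - A| ≤ |A|² - |A| + 1, i.e. 9 ≤ |A - A| ≤ 21.
Note: 0 ∈ A - A always (from a - a). The set is symmetric: if d ∈ A - A then -d ∈ A - A.
Enumerate nonzero differences d = a - a' with a > a' (then include -d):
Positive differences: {1, 3, 4, 6, 9, 10, 12, 13}
Full difference set: {0} ∪ (positive diffs) ∪ (negative diffs).
|A - A| = 1 + 2·8 = 17 (matches direct enumeration: 17).

|A - A| = 17


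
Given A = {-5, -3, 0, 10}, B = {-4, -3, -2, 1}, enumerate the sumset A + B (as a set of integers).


A + B = {a + b : a ∈ A, b ∈ B}.
Enumerate all |A|·|B| = 4·4 = 16 pairs (a, b) and collect distinct sums.
a = -5: -5+-4=-9, -5+-3=-8, -5+-2=-7, -5+1=-4
a = -3: -3+-4=-7, -3+-3=-6, -3+-2=-5, -3+1=-2
a = 0: 0+-4=-4, 0+-3=-3, 0+-2=-2, 0+1=1
a = 10: 10+-4=6, 10+-3=7, 10+-2=8, 10+1=11
Collecting distinct sums: A + B = {-9, -8, -7, -6, -5, -4, -3, -2, 1, 6, 7, 8, 11}
|A + B| = 13

A + B = {-9, -8, -7, -6, -5, -4, -3, -2, 1, 6, 7, 8, 11}


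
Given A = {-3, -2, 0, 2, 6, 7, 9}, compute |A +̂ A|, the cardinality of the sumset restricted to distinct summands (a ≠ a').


Restricted sumset: A +̂ A = {a + a' : a ∈ A, a' ∈ A, a ≠ a'}.
Equivalently, take A + A and drop any sum 2a that is achievable ONLY as a + a for a ∈ A (i.e. sums representable only with equal summands).
Enumerate pairs (a, a') with a < a' (symmetric, so each unordered pair gives one sum; this covers all a ≠ a'):
  -3 + -2 = -5
  -3 + 0 = -3
  -3 + 2 = -1
  -3 + 6 = 3
  -3 + 7 = 4
  -3 + 9 = 6
  -2 + 0 = -2
  -2 + 2 = 0
  -2 + 6 = 4
  -2 + 7 = 5
  -2 + 9 = 7
  0 + 2 = 2
  0 + 6 = 6
  0 + 7 = 7
  0 + 9 = 9
  2 + 6 = 8
  2 + 7 = 9
  2 + 9 = 11
  6 + 7 = 13
  6 + 9 = 15
  7 + 9 = 16
Collected distinct sums: {-5, -3, -2, -1, 0, 2, 3, 4, 5, 6, 7, 8, 9, 11, 13, 15, 16}
|A +̂ A| = 17
(Reference bound: |A +̂ A| ≥ 2|A| - 3 for |A| ≥ 2, with |A| = 7 giving ≥ 11.)

|A +̂ A| = 17


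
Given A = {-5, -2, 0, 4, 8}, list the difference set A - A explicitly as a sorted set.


A - A = {a - a' : a, a' ∈ A}.
Compute a - a' for each ordered pair (a, a'):
a = -5: -5--5=0, -5--2=-3, -5-0=-5, -5-4=-9, -5-8=-13
a = -2: -2--5=3, -2--2=0, -2-0=-2, -2-4=-6, -2-8=-10
a = 0: 0--5=5, 0--2=2, 0-0=0, 0-4=-4, 0-8=-8
a = 4: 4--5=9, 4--2=6, 4-0=4, 4-4=0, 4-8=-4
a = 8: 8--5=13, 8--2=10, 8-0=8, 8-4=4, 8-8=0
Collecting distinct values (and noting 0 appears from a-a):
A - A = {-13, -10, -9, -8, -6, -5, -4, -3, -2, 0, 2, 3, 4, 5, 6, 8, 9, 10, 13}
|A - A| = 19

A - A = {-13, -10, -9, -8, -6, -5, -4, -3, -2, 0, 2, 3, 4, 5, 6, 8, 9, 10, 13}


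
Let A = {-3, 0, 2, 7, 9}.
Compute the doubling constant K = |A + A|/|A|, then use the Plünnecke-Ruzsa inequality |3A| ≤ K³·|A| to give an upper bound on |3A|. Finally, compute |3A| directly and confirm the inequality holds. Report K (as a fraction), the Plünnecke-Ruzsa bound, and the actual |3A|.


|A| = 5.
Step 1: Compute A + A by enumerating all 25 pairs.
A + A = {-6, -3, -1, 0, 2, 4, 6, 7, 9, 11, 14, 16, 18}, so |A + A| = 13.
Step 2: Doubling constant K = |A + A|/|A| = 13/5 = 13/5 ≈ 2.6000.
Step 3: Plünnecke-Ruzsa gives |3A| ≤ K³·|A| = (2.6000)³ · 5 ≈ 87.8800.
Step 4: Compute 3A = A + A + A directly by enumerating all triples (a,b,c) ∈ A³; |3A| = 25.
Step 5: Check 25 ≤ 87.8800? Yes ✓.

K = 13/5, Plünnecke-Ruzsa bound K³|A| ≈ 87.8800, |3A| = 25, inequality holds.


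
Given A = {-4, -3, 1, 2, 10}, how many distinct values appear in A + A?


A + A = {a + a' : a, a' ∈ A}; |A| = 5.
General bounds: 2|A| - 1 ≤ |A + A| ≤ |A|(|A|+1)/2, i.e. 9 ≤ |A + A| ≤ 15.
Lower bound 2|A|-1 is attained iff A is an arithmetic progression.
Enumerate sums a + a' for a ≤ a' (symmetric, so this suffices):
a = -4: -4+-4=-8, -4+-3=-7, -4+1=-3, -4+2=-2, -4+10=6
a = -3: -3+-3=-6, -3+1=-2, -3+2=-1, -3+10=7
a = 1: 1+1=2, 1+2=3, 1+10=11
a = 2: 2+2=4, 2+10=12
a = 10: 10+10=20
Distinct sums: {-8, -7, -6, -3, -2, -1, 2, 3, 4, 6, 7, 11, 12, 20}
|A + A| = 14

|A + A| = 14


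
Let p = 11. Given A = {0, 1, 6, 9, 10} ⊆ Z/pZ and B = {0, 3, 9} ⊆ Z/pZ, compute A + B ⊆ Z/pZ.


Work in Z/11Z: reduce every sum a + b modulo 11.
Enumerate all 15 pairs:
a = 0: 0+0=0, 0+3=3, 0+9=9
a = 1: 1+0=1, 1+3=4, 1+9=10
a = 6: 6+0=6, 6+3=9, 6+9=4
a = 9: 9+0=9, 9+3=1, 9+9=7
a = 10: 10+0=10, 10+3=2, 10+9=8
Distinct residues collected: {0, 1, 2, 3, 4, 6, 7, 8, 9, 10}
|A + B| = 10 (out of 11 total residues).

A + B = {0, 1, 2, 3, 4, 6, 7, 8, 9, 10}


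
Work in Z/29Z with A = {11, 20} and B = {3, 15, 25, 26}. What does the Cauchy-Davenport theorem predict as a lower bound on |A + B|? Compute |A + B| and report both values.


Cauchy-Davenport: |A + B| ≥ min(p, |A| + |B| - 1) for A, B nonempty in Z/pZ.
|A| = 2, |B| = 4, p = 29.
CD lower bound = min(29, 2 + 4 - 1) = min(29, 5) = 5.
Compute A + B mod 29 directly:
a = 11: 11+3=14, 11+15=26, 11+25=7, 11+26=8
a = 20: 20+3=23, 20+15=6, 20+25=16, 20+26=17
A + B = {6, 7, 8, 14, 16, 17, 23, 26}, so |A + B| = 8.
Verify: 8 ≥ 5? Yes ✓.

CD lower bound = 5, actual |A + B| = 8.


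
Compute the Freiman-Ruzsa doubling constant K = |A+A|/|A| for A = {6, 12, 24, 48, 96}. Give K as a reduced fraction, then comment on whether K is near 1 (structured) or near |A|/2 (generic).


|A| = 5.
Compute A + A by enumerating all 25 pairs.
A + A = {12, 18, 24, 30, 36, 48, 54, 60, 72, 96, 102, 108, 120, 144, 192}, so |A + A| = 15.
K = |A + A| / |A| = 15/5 = 3/1 ≈ 3.0000.
Reference: AP of size 5 gives K = 9/5 ≈ 1.8000; a fully generic set of size 5 gives K ≈ 3.0000.

|A| = 5, |A + A| = 15, K = 15/5 = 3/1.


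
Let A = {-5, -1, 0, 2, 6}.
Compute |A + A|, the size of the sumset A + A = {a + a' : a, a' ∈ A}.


A + A = {a + a' : a, a' ∈ A}; |A| = 5.
General bounds: 2|A| - 1 ≤ |A + A| ≤ |A|(|A|+1)/2, i.e. 9 ≤ |A + A| ≤ 15.
Lower bound 2|A|-1 is attained iff A is an arithmetic progression.
Enumerate sums a + a' for a ≤ a' (symmetric, so this suffices):
a = -5: -5+-5=-10, -5+-1=-6, -5+0=-5, -5+2=-3, -5+6=1
a = -1: -1+-1=-2, -1+0=-1, -1+2=1, -1+6=5
a = 0: 0+0=0, 0+2=2, 0+6=6
a = 2: 2+2=4, 2+6=8
a = 6: 6+6=12
Distinct sums: {-10, -6, -5, -3, -2, -1, 0, 1, 2, 4, 5, 6, 8, 12}
|A + A| = 14

|A + A| = 14


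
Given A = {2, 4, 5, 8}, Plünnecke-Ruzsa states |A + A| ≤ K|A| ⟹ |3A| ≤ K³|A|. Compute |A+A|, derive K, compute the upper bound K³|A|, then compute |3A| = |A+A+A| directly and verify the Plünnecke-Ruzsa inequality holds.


|A| = 4.
Step 1: Compute A + A by enumerating all 16 pairs.
A + A = {4, 6, 7, 8, 9, 10, 12, 13, 16}, so |A + A| = 9.
Step 2: Doubling constant K = |A + A|/|A| = 9/4 = 9/4 ≈ 2.2500.
Step 3: Plünnecke-Ruzsa gives |3A| ≤ K³·|A| = (2.2500)³ · 4 ≈ 45.5625.
Step 4: Compute 3A = A + A + A directly by enumerating all triples (a,b,c) ∈ A³; |3A| = 15.
Step 5: Check 15 ≤ 45.5625? Yes ✓.

K = 9/4, Plünnecke-Ruzsa bound K³|A| ≈ 45.5625, |3A| = 15, inequality holds.


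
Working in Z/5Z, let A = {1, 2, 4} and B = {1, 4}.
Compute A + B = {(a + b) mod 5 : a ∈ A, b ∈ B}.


Work in Z/5Z: reduce every sum a + b modulo 5.
Enumerate all 6 pairs:
a = 1: 1+1=2, 1+4=0
a = 2: 2+1=3, 2+4=1
a = 4: 4+1=0, 4+4=3
Distinct residues collected: {0, 1, 2, 3}
|A + B| = 4 (out of 5 total residues).

A + B = {0, 1, 2, 3}


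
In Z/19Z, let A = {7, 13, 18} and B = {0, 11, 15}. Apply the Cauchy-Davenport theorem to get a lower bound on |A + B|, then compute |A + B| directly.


Cauchy-Davenport: |A + B| ≥ min(p, |A| + |B| - 1) for A, B nonempty in Z/pZ.
|A| = 3, |B| = 3, p = 19.
CD lower bound = min(19, 3 + 3 - 1) = min(19, 5) = 5.
Compute A + B mod 19 directly:
a = 7: 7+0=7, 7+11=18, 7+15=3
a = 13: 13+0=13, 13+11=5, 13+15=9
a = 18: 18+0=18, 18+11=10, 18+15=14
A + B = {3, 5, 7, 9, 10, 13, 14, 18}, so |A + B| = 8.
Verify: 8 ≥ 5? Yes ✓.

CD lower bound = 5, actual |A + B| = 8.


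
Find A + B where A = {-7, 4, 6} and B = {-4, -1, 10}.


A + B = {a + b : a ∈ A, b ∈ B}.
Enumerate all |A|·|B| = 3·3 = 9 pairs (a, b) and collect distinct sums.
a = -7: -7+-4=-11, -7+-1=-8, -7+10=3
a = 4: 4+-4=0, 4+-1=3, 4+10=14
a = 6: 6+-4=2, 6+-1=5, 6+10=16
Collecting distinct sums: A + B = {-11, -8, 0, 2, 3, 5, 14, 16}
|A + B| = 8

A + B = {-11, -8, 0, 2, 3, 5, 14, 16}


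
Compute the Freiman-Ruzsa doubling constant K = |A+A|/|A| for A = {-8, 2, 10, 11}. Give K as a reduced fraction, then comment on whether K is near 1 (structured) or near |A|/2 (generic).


|A| = 4.
Compute A + A by enumerating all 16 pairs.
A + A = {-16, -6, 2, 3, 4, 12, 13, 20, 21, 22}, so |A + A| = 10.
K = |A + A| / |A| = 10/4 = 5/2 ≈ 2.5000.
Reference: AP of size 4 gives K = 7/4 ≈ 1.7500; a fully generic set of size 4 gives K ≈ 2.5000.

|A| = 4, |A + A| = 10, K = 10/4 = 5/2.


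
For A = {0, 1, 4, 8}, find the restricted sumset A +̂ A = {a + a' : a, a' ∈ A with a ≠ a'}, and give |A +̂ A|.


Restricted sumset: A +̂ A = {a + a' : a ∈ A, a' ∈ A, a ≠ a'}.
Equivalently, take A + A and drop any sum 2a that is achievable ONLY as a + a for a ∈ A (i.e. sums representable only with equal summands).
Enumerate pairs (a, a') with a < a' (symmetric, so each unordered pair gives one sum; this covers all a ≠ a'):
  0 + 1 = 1
  0 + 4 = 4
  0 + 8 = 8
  1 + 4 = 5
  1 + 8 = 9
  4 + 8 = 12
Collected distinct sums: {1, 4, 5, 8, 9, 12}
|A +̂ A| = 6
(Reference bound: |A +̂ A| ≥ 2|A| - 3 for |A| ≥ 2, with |A| = 4 giving ≥ 5.)

|A +̂ A| = 6


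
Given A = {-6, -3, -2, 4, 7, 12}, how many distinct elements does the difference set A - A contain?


A - A = {a - a' : a, a' ∈ A}; |A| = 6.
Bounds: 2|A|-1 ≤ |A - A| ≤ |A|² - |A| + 1, i.e. 11 ≤ |A - A| ≤ 31.
Note: 0 ∈ A - A always (from a - a). The set is symmetric: if d ∈ A - A then -d ∈ A - A.
Enumerate nonzero differences d = a - a' with a > a' (then include -d):
Positive differences: {1, 3, 4, 5, 6, 7, 8, 9, 10, 13, 14, 15, 18}
Full difference set: {0} ∪ (positive diffs) ∪ (negative diffs).
|A - A| = 1 + 2·13 = 27 (matches direct enumeration: 27).

|A - A| = 27


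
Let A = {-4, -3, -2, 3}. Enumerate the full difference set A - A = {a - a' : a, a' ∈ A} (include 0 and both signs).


A - A = {a - a' : a, a' ∈ A}.
Compute a - a' for each ordered pair (a, a'):
a = -4: -4--4=0, -4--3=-1, -4--2=-2, -4-3=-7
a = -3: -3--4=1, -3--3=0, -3--2=-1, -3-3=-6
a = -2: -2--4=2, -2--3=1, -2--2=0, -2-3=-5
a = 3: 3--4=7, 3--3=6, 3--2=5, 3-3=0
Collecting distinct values (and noting 0 appears from a-a):
A - A = {-7, -6, -5, -2, -1, 0, 1, 2, 5, 6, 7}
|A - A| = 11

A - A = {-7, -6, -5, -2, -1, 0, 1, 2, 5, 6, 7}


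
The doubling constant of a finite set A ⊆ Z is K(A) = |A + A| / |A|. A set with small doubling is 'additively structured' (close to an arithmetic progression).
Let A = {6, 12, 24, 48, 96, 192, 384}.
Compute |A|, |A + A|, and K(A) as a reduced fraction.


|A| = 7.
Compute A + A by enumerating all 49 pairs.
A + A = {12, 18, 24, 30, 36, 48, 54, 60, 72, 96, 102, 108, 120, 144, 192, 198, 204, 216, 240, 288, 384, 390, 396, 408, 432, 480, 576, 768}, so |A + A| = 28.
K = |A + A| / |A| = 28/7 = 4/1 ≈ 4.0000.
Reference: AP of size 7 gives K = 13/7 ≈ 1.8571; a fully generic set of size 7 gives K ≈ 4.0000.

|A| = 7, |A + A| = 28, K = 28/7 = 4/1.


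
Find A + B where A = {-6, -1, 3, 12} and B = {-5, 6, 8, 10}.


A + B = {a + b : a ∈ A, b ∈ B}.
Enumerate all |A|·|B| = 4·4 = 16 pairs (a, b) and collect distinct sums.
a = -6: -6+-5=-11, -6+6=0, -6+8=2, -6+10=4
a = -1: -1+-5=-6, -1+6=5, -1+8=7, -1+10=9
a = 3: 3+-5=-2, 3+6=9, 3+8=11, 3+10=13
a = 12: 12+-5=7, 12+6=18, 12+8=20, 12+10=22
Collecting distinct sums: A + B = {-11, -6, -2, 0, 2, 4, 5, 7, 9, 11, 13, 18, 20, 22}
|A + B| = 14

A + B = {-11, -6, -2, 0, 2, 4, 5, 7, 9, 11, 13, 18, 20, 22}


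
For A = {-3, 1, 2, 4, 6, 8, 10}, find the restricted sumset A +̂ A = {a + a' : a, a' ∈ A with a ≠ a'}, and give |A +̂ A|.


Restricted sumset: A +̂ A = {a + a' : a ∈ A, a' ∈ A, a ≠ a'}.
Equivalently, take A + A and drop any sum 2a that is achievable ONLY as a + a for a ∈ A (i.e. sums representable only with equal summands).
Enumerate pairs (a, a') with a < a' (symmetric, so each unordered pair gives one sum; this covers all a ≠ a'):
  -3 + 1 = -2
  -3 + 2 = -1
  -3 + 4 = 1
  -3 + 6 = 3
  -3 + 8 = 5
  -3 + 10 = 7
  1 + 2 = 3
  1 + 4 = 5
  1 + 6 = 7
  1 + 8 = 9
  1 + 10 = 11
  2 + 4 = 6
  2 + 6 = 8
  2 + 8 = 10
  2 + 10 = 12
  4 + 6 = 10
  4 + 8 = 12
  4 + 10 = 14
  6 + 8 = 14
  6 + 10 = 16
  8 + 10 = 18
Collected distinct sums: {-2, -1, 1, 3, 5, 6, 7, 8, 9, 10, 11, 12, 14, 16, 18}
|A +̂ A| = 15
(Reference bound: |A +̂ A| ≥ 2|A| - 3 for |A| ≥ 2, with |A| = 7 giving ≥ 11.)

|A +̂ A| = 15


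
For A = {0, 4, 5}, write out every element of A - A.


A - A = {a - a' : a, a' ∈ A}.
Compute a - a' for each ordered pair (a, a'):
a = 0: 0-0=0, 0-4=-4, 0-5=-5
a = 4: 4-0=4, 4-4=0, 4-5=-1
a = 5: 5-0=5, 5-4=1, 5-5=0
Collecting distinct values (and noting 0 appears from a-a):
A - A = {-5, -4, -1, 0, 1, 4, 5}
|A - A| = 7

A - A = {-5, -4, -1, 0, 1, 4, 5}


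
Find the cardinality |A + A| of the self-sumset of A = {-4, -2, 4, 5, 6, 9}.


A + A = {a + a' : a, a' ∈ A}; |A| = 6.
General bounds: 2|A| - 1 ≤ |A + A| ≤ |A|(|A|+1)/2, i.e. 11 ≤ |A + A| ≤ 21.
Lower bound 2|A|-1 is attained iff A is an arithmetic progression.
Enumerate sums a + a' for a ≤ a' (symmetric, so this suffices):
a = -4: -4+-4=-8, -4+-2=-6, -4+4=0, -4+5=1, -4+6=2, -4+9=5
a = -2: -2+-2=-4, -2+4=2, -2+5=3, -2+6=4, -2+9=7
a = 4: 4+4=8, 4+5=9, 4+6=10, 4+9=13
a = 5: 5+5=10, 5+6=11, 5+9=14
a = 6: 6+6=12, 6+9=15
a = 9: 9+9=18
Distinct sums: {-8, -6, -4, 0, 1, 2, 3, 4, 5, 7, 8, 9, 10, 11, 12, 13, 14, 15, 18}
|A + A| = 19

|A + A| = 19


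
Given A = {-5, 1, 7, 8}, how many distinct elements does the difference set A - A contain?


A - A = {a - a' : a, a' ∈ A}; |A| = 4.
Bounds: 2|A|-1 ≤ |A - A| ≤ |A|² - |A| + 1, i.e. 7 ≤ |A - A| ≤ 13.
Note: 0 ∈ A - A always (from a - a). The set is symmetric: if d ∈ A - A then -d ∈ A - A.
Enumerate nonzero differences d = a - a' with a > a' (then include -d):
Positive differences: {1, 6, 7, 12, 13}
Full difference set: {0} ∪ (positive diffs) ∪ (negative diffs).
|A - A| = 1 + 2·5 = 11 (matches direct enumeration: 11).

|A - A| = 11


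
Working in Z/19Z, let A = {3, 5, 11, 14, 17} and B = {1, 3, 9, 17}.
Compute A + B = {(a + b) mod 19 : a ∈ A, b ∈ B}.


Work in Z/19Z: reduce every sum a + b modulo 19.
Enumerate all 20 pairs:
a = 3: 3+1=4, 3+3=6, 3+9=12, 3+17=1
a = 5: 5+1=6, 5+3=8, 5+9=14, 5+17=3
a = 11: 11+1=12, 11+3=14, 11+9=1, 11+17=9
a = 14: 14+1=15, 14+3=17, 14+9=4, 14+17=12
a = 17: 17+1=18, 17+3=1, 17+9=7, 17+17=15
Distinct residues collected: {1, 3, 4, 6, 7, 8, 9, 12, 14, 15, 17, 18}
|A + B| = 12 (out of 19 total residues).

A + B = {1, 3, 4, 6, 7, 8, 9, 12, 14, 15, 17, 18}


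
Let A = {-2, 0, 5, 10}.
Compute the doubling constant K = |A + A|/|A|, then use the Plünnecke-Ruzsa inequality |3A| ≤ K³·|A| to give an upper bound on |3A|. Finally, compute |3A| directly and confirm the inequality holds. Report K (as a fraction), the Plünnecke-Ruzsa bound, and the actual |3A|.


|A| = 4.
Step 1: Compute A + A by enumerating all 16 pairs.
A + A = {-4, -2, 0, 3, 5, 8, 10, 15, 20}, so |A + A| = 9.
Step 2: Doubling constant K = |A + A|/|A| = 9/4 = 9/4 ≈ 2.2500.
Step 3: Plünnecke-Ruzsa gives |3A| ≤ K³·|A| = (2.2500)³ · 4 ≈ 45.5625.
Step 4: Compute 3A = A + A + A directly by enumerating all triples (a,b,c) ∈ A³; |3A| = 16.
Step 5: Check 16 ≤ 45.5625? Yes ✓.

K = 9/4, Plünnecke-Ruzsa bound K³|A| ≈ 45.5625, |3A| = 16, inequality holds.


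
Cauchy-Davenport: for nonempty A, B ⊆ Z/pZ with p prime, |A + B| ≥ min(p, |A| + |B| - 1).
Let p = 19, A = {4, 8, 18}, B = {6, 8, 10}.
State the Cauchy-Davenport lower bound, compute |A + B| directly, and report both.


Cauchy-Davenport: |A + B| ≥ min(p, |A| + |B| - 1) for A, B nonempty in Z/pZ.
|A| = 3, |B| = 3, p = 19.
CD lower bound = min(19, 3 + 3 - 1) = min(19, 5) = 5.
Compute A + B mod 19 directly:
a = 4: 4+6=10, 4+8=12, 4+10=14
a = 8: 8+6=14, 8+8=16, 8+10=18
a = 18: 18+6=5, 18+8=7, 18+10=9
A + B = {5, 7, 9, 10, 12, 14, 16, 18}, so |A + B| = 8.
Verify: 8 ≥ 5? Yes ✓.

CD lower bound = 5, actual |A + B| = 8.


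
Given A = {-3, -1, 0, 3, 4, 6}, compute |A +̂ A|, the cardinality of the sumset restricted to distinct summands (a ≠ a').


Restricted sumset: A +̂ A = {a + a' : a ∈ A, a' ∈ A, a ≠ a'}.
Equivalently, take A + A and drop any sum 2a that is achievable ONLY as a + a for a ∈ A (i.e. sums representable only with equal summands).
Enumerate pairs (a, a') with a < a' (symmetric, so each unordered pair gives one sum; this covers all a ≠ a'):
  -3 + -1 = -4
  -3 + 0 = -3
  -3 + 3 = 0
  -3 + 4 = 1
  -3 + 6 = 3
  -1 + 0 = -1
  -1 + 3 = 2
  -1 + 4 = 3
  -1 + 6 = 5
  0 + 3 = 3
  0 + 4 = 4
  0 + 6 = 6
  3 + 4 = 7
  3 + 6 = 9
  4 + 6 = 10
Collected distinct sums: {-4, -3, -1, 0, 1, 2, 3, 4, 5, 6, 7, 9, 10}
|A +̂ A| = 13
(Reference bound: |A +̂ A| ≥ 2|A| - 3 for |A| ≥ 2, with |A| = 6 giving ≥ 9.)

|A +̂ A| = 13


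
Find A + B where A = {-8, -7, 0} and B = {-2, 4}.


A + B = {a + b : a ∈ A, b ∈ B}.
Enumerate all |A|·|B| = 3·2 = 6 pairs (a, b) and collect distinct sums.
a = -8: -8+-2=-10, -8+4=-4
a = -7: -7+-2=-9, -7+4=-3
a = 0: 0+-2=-2, 0+4=4
Collecting distinct sums: A + B = {-10, -9, -4, -3, -2, 4}
|A + B| = 6

A + B = {-10, -9, -4, -3, -2, 4}


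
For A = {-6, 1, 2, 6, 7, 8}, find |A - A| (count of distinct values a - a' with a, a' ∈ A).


A - A = {a - a' : a, a' ∈ A}; |A| = 6.
Bounds: 2|A|-1 ≤ |A - A| ≤ |A|² - |A| + 1, i.e. 11 ≤ |A - A| ≤ 31.
Note: 0 ∈ A - A always (from a - a). The set is symmetric: if d ∈ A - A then -d ∈ A - A.
Enumerate nonzero differences d = a - a' with a > a' (then include -d):
Positive differences: {1, 2, 4, 5, 6, 7, 8, 12, 13, 14}
Full difference set: {0} ∪ (positive diffs) ∪ (negative diffs).
|A - A| = 1 + 2·10 = 21 (matches direct enumeration: 21).

|A - A| = 21


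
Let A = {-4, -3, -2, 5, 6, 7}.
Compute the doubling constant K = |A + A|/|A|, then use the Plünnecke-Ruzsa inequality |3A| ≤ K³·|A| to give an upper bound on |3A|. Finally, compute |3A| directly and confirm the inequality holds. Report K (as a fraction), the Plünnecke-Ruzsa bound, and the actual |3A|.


|A| = 6.
Step 1: Compute A + A by enumerating all 36 pairs.
A + A = {-8, -7, -6, -5, -4, 1, 2, 3, 4, 5, 10, 11, 12, 13, 14}, so |A + A| = 15.
Step 2: Doubling constant K = |A + A|/|A| = 15/6 = 15/6 ≈ 2.5000.
Step 3: Plünnecke-Ruzsa gives |3A| ≤ K³·|A| = (2.5000)³ · 6 ≈ 93.7500.
Step 4: Compute 3A = A + A + A directly by enumerating all triples (a,b,c) ∈ A³; |3A| = 28.
Step 5: Check 28 ≤ 93.7500? Yes ✓.

K = 15/6, Plünnecke-Ruzsa bound K³|A| ≈ 93.7500, |3A| = 28, inequality holds.


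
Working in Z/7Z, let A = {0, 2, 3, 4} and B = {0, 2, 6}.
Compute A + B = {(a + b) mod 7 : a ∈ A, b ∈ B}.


Work in Z/7Z: reduce every sum a + b modulo 7.
Enumerate all 12 pairs:
a = 0: 0+0=0, 0+2=2, 0+6=6
a = 2: 2+0=2, 2+2=4, 2+6=1
a = 3: 3+0=3, 3+2=5, 3+6=2
a = 4: 4+0=4, 4+2=6, 4+6=3
Distinct residues collected: {0, 1, 2, 3, 4, 5, 6}
|A + B| = 7 (out of 7 total residues).

A + B = {0, 1, 2, 3, 4, 5, 6}


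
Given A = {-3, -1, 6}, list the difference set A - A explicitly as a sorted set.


A - A = {a - a' : a, a' ∈ A}.
Compute a - a' for each ordered pair (a, a'):
a = -3: -3--3=0, -3--1=-2, -3-6=-9
a = -1: -1--3=2, -1--1=0, -1-6=-7
a = 6: 6--3=9, 6--1=7, 6-6=0
Collecting distinct values (and noting 0 appears from a-a):
A - A = {-9, -7, -2, 0, 2, 7, 9}
|A - A| = 7

A - A = {-9, -7, -2, 0, 2, 7, 9}


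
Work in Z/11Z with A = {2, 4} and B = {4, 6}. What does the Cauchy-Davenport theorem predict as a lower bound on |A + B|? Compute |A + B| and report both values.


Cauchy-Davenport: |A + B| ≥ min(p, |A| + |B| - 1) for A, B nonempty in Z/pZ.
|A| = 2, |B| = 2, p = 11.
CD lower bound = min(11, 2 + 2 - 1) = min(11, 3) = 3.
Compute A + B mod 11 directly:
a = 2: 2+4=6, 2+6=8
a = 4: 4+4=8, 4+6=10
A + B = {6, 8, 10}, so |A + B| = 3.
Verify: 3 ≥ 3? Yes ✓.

CD lower bound = 3, actual |A + B| = 3.


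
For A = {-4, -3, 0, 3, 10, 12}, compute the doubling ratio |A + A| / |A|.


|A| = 6.
Compute A + A by enumerating all 36 pairs.
A + A = {-8, -7, -6, -4, -3, -1, 0, 3, 6, 7, 8, 9, 10, 12, 13, 15, 20, 22, 24}, so |A + A| = 19.
K = |A + A| / |A| = 19/6 (already in lowest terms) ≈ 3.1667.
Reference: AP of size 6 gives K = 11/6 ≈ 1.8333; a fully generic set of size 6 gives K ≈ 3.5000.

|A| = 6, |A + A| = 19, K = 19/6.


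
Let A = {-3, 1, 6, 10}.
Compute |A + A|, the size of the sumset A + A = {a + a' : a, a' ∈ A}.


A + A = {a + a' : a, a' ∈ A}; |A| = 4.
General bounds: 2|A| - 1 ≤ |A + A| ≤ |A|(|A|+1)/2, i.e. 7 ≤ |A + A| ≤ 10.
Lower bound 2|A|-1 is attained iff A is an arithmetic progression.
Enumerate sums a + a' for a ≤ a' (symmetric, so this suffices):
a = -3: -3+-3=-6, -3+1=-2, -3+6=3, -3+10=7
a = 1: 1+1=2, 1+6=7, 1+10=11
a = 6: 6+6=12, 6+10=16
a = 10: 10+10=20
Distinct sums: {-6, -2, 2, 3, 7, 11, 12, 16, 20}
|A + A| = 9

|A + A| = 9


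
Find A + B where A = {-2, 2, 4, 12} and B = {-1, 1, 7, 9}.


A + B = {a + b : a ∈ A, b ∈ B}.
Enumerate all |A|·|B| = 4·4 = 16 pairs (a, b) and collect distinct sums.
a = -2: -2+-1=-3, -2+1=-1, -2+7=5, -2+9=7
a = 2: 2+-1=1, 2+1=3, 2+7=9, 2+9=11
a = 4: 4+-1=3, 4+1=5, 4+7=11, 4+9=13
a = 12: 12+-1=11, 12+1=13, 12+7=19, 12+9=21
Collecting distinct sums: A + B = {-3, -1, 1, 3, 5, 7, 9, 11, 13, 19, 21}
|A + B| = 11

A + B = {-3, -1, 1, 3, 5, 7, 9, 11, 13, 19, 21}


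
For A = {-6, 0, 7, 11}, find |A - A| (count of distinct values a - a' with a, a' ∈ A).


A - A = {a - a' : a, a' ∈ A}; |A| = 4.
Bounds: 2|A|-1 ≤ |A - A| ≤ |A|² - |A| + 1, i.e. 7 ≤ |A - A| ≤ 13.
Note: 0 ∈ A - A always (from a - a). The set is symmetric: if d ∈ A - A then -d ∈ A - A.
Enumerate nonzero differences d = a - a' with a > a' (then include -d):
Positive differences: {4, 6, 7, 11, 13, 17}
Full difference set: {0} ∪ (positive diffs) ∪ (negative diffs).
|A - A| = 1 + 2·6 = 13 (matches direct enumeration: 13).

|A - A| = 13


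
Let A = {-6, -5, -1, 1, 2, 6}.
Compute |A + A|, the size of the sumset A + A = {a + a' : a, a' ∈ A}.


A + A = {a + a' : a, a' ∈ A}; |A| = 6.
General bounds: 2|A| - 1 ≤ |A + A| ≤ |A|(|A|+1)/2, i.e. 11 ≤ |A + A| ≤ 21.
Lower bound 2|A|-1 is attained iff A is an arithmetic progression.
Enumerate sums a + a' for a ≤ a' (symmetric, so this suffices):
a = -6: -6+-6=-12, -6+-5=-11, -6+-1=-7, -6+1=-5, -6+2=-4, -6+6=0
a = -5: -5+-5=-10, -5+-1=-6, -5+1=-4, -5+2=-3, -5+6=1
a = -1: -1+-1=-2, -1+1=0, -1+2=1, -1+6=5
a = 1: 1+1=2, 1+2=3, 1+6=7
a = 2: 2+2=4, 2+6=8
a = 6: 6+6=12
Distinct sums: {-12, -11, -10, -7, -6, -5, -4, -3, -2, 0, 1, 2, 3, 4, 5, 7, 8, 12}
|A + A| = 18

|A + A| = 18


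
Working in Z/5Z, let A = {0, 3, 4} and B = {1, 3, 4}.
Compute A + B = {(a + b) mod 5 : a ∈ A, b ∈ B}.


Work in Z/5Z: reduce every sum a + b modulo 5.
Enumerate all 9 pairs:
a = 0: 0+1=1, 0+3=3, 0+4=4
a = 3: 3+1=4, 3+3=1, 3+4=2
a = 4: 4+1=0, 4+3=2, 4+4=3
Distinct residues collected: {0, 1, 2, 3, 4}
|A + B| = 5 (out of 5 total residues).

A + B = {0, 1, 2, 3, 4}


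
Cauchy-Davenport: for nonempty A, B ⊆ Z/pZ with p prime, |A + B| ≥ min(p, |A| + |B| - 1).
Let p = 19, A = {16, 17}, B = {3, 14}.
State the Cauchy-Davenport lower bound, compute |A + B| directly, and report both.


Cauchy-Davenport: |A + B| ≥ min(p, |A| + |B| - 1) for A, B nonempty in Z/pZ.
|A| = 2, |B| = 2, p = 19.
CD lower bound = min(19, 2 + 2 - 1) = min(19, 3) = 3.
Compute A + B mod 19 directly:
a = 16: 16+3=0, 16+14=11
a = 17: 17+3=1, 17+14=12
A + B = {0, 1, 11, 12}, so |A + B| = 4.
Verify: 4 ≥ 3? Yes ✓.

CD lower bound = 3, actual |A + B| = 4.


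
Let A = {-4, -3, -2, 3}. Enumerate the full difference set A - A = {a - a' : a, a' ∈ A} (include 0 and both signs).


A - A = {a - a' : a, a' ∈ A}.
Compute a - a' for each ordered pair (a, a'):
a = -4: -4--4=0, -4--3=-1, -4--2=-2, -4-3=-7
a = -3: -3--4=1, -3--3=0, -3--2=-1, -3-3=-6
a = -2: -2--4=2, -2--3=1, -2--2=0, -2-3=-5
a = 3: 3--4=7, 3--3=6, 3--2=5, 3-3=0
Collecting distinct values (and noting 0 appears from a-a):
A - A = {-7, -6, -5, -2, -1, 0, 1, 2, 5, 6, 7}
|A - A| = 11

A - A = {-7, -6, -5, -2, -1, 0, 1, 2, 5, 6, 7}


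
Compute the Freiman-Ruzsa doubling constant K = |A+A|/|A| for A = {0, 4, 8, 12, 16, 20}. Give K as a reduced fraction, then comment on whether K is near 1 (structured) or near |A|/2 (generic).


|A| = 6.
Compute A + A by enumerating all 36 pairs.
A + A = {0, 4, 8, 12, 16, 20, 24, 28, 32, 36, 40}, so |A + A| = 11.
K = |A + A| / |A| = 11/6 (already in lowest terms) ≈ 1.8333.
Reference: AP of size 6 gives K = 11/6 ≈ 1.8333; a fully generic set of size 6 gives K ≈ 3.5000.

|A| = 6, |A + A| = 11, K = 11/6.


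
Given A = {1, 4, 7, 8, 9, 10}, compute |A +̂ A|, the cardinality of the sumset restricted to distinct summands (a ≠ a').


Restricted sumset: A +̂ A = {a + a' : a ∈ A, a' ∈ A, a ≠ a'}.
Equivalently, take A + A and drop any sum 2a that is achievable ONLY as a + a for a ∈ A (i.e. sums representable only with equal summands).
Enumerate pairs (a, a') with a < a' (symmetric, so each unordered pair gives one sum; this covers all a ≠ a'):
  1 + 4 = 5
  1 + 7 = 8
  1 + 8 = 9
  1 + 9 = 10
  1 + 10 = 11
  4 + 7 = 11
  4 + 8 = 12
  4 + 9 = 13
  4 + 10 = 14
  7 + 8 = 15
  7 + 9 = 16
  7 + 10 = 17
  8 + 9 = 17
  8 + 10 = 18
  9 + 10 = 19
Collected distinct sums: {5, 8, 9, 10, 11, 12, 13, 14, 15, 16, 17, 18, 19}
|A +̂ A| = 13
(Reference bound: |A +̂ A| ≥ 2|A| - 3 for |A| ≥ 2, with |A| = 6 giving ≥ 9.)

|A +̂ A| = 13


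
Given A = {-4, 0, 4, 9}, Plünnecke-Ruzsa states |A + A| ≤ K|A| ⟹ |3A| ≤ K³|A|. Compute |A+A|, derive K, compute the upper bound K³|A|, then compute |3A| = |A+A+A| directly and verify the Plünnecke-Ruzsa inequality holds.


|A| = 4.
Step 1: Compute A + A by enumerating all 16 pairs.
A + A = {-8, -4, 0, 4, 5, 8, 9, 13, 18}, so |A + A| = 9.
Step 2: Doubling constant K = |A + A|/|A| = 9/4 = 9/4 ≈ 2.2500.
Step 3: Plünnecke-Ruzsa gives |3A| ≤ K³·|A| = (2.2500)³ · 4 ≈ 45.5625.
Step 4: Compute 3A = A + A + A directly by enumerating all triples (a,b,c) ∈ A³; |3A| = 16.
Step 5: Check 16 ≤ 45.5625? Yes ✓.

K = 9/4, Plünnecke-Ruzsa bound K³|A| ≈ 45.5625, |3A| = 16, inequality holds.


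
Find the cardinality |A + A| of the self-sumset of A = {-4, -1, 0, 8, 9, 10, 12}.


A + A = {a + a' : a, a' ∈ A}; |A| = 7.
General bounds: 2|A| - 1 ≤ |A + A| ≤ |A|(|A|+1)/2, i.e. 13 ≤ |A + A| ≤ 28.
Lower bound 2|A|-1 is attained iff A is an arithmetic progression.
Enumerate sums a + a' for a ≤ a' (symmetric, so this suffices):
a = -4: -4+-4=-8, -4+-1=-5, -4+0=-4, -4+8=4, -4+9=5, -4+10=6, -4+12=8
a = -1: -1+-1=-2, -1+0=-1, -1+8=7, -1+9=8, -1+10=9, -1+12=11
a = 0: 0+0=0, 0+8=8, 0+9=9, 0+10=10, 0+12=12
a = 8: 8+8=16, 8+9=17, 8+10=18, 8+12=20
a = 9: 9+9=18, 9+10=19, 9+12=21
a = 10: 10+10=20, 10+12=22
a = 12: 12+12=24
Distinct sums: {-8, -5, -4, -2, -1, 0, 4, 5, 6, 7, 8, 9, 10, 11, 12, 16, 17, 18, 19, 20, 21, 22, 24}
|A + A| = 23

|A + A| = 23


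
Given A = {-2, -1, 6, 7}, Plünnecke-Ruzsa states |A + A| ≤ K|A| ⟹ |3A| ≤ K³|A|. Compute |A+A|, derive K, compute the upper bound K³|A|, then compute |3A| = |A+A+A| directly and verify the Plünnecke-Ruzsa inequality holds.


|A| = 4.
Step 1: Compute A + A by enumerating all 16 pairs.
A + A = {-4, -3, -2, 4, 5, 6, 12, 13, 14}, so |A + A| = 9.
Step 2: Doubling constant K = |A + A|/|A| = 9/4 = 9/4 ≈ 2.2500.
Step 3: Plünnecke-Ruzsa gives |3A| ≤ K³·|A| = (2.2500)³ · 4 ≈ 45.5625.
Step 4: Compute 3A = A + A + A directly by enumerating all triples (a,b,c) ∈ A³; |3A| = 16.
Step 5: Check 16 ≤ 45.5625? Yes ✓.

K = 9/4, Plünnecke-Ruzsa bound K³|A| ≈ 45.5625, |3A| = 16, inequality holds.


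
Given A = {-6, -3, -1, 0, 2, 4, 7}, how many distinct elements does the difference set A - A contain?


A - A = {a - a' : a, a' ∈ A}; |A| = 7.
Bounds: 2|A|-1 ≤ |A - A| ≤ |A|² - |A| + 1, i.e. 13 ≤ |A - A| ≤ 43.
Note: 0 ∈ A - A always (from a - a). The set is symmetric: if d ∈ A - A then -d ∈ A - A.
Enumerate nonzero differences d = a - a' with a > a' (then include -d):
Positive differences: {1, 2, 3, 4, 5, 6, 7, 8, 10, 13}
Full difference set: {0} ∪ (positive diffs) ∪ (negative diffs).
|A - A| = 1 + 2·10 = 21 (matches direct enumeration: 21).

|A - A| = 21


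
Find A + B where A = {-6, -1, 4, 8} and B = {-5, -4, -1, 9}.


A + B = {a + b : a ∈ A, b ∈ B}.
Enumerate all |A|·|B| = 4·4 = 16 pairs (a, b) and collect distinct sums.
a = -6: -6+-5=-11, -6+-4=-10, -6+-1=-7, -6+9=3
a = -1: -1+-5=-6, -1+-4=-5, -1+-1=-2, -1+9=8
a = 4: 4+-5=-1, 4+-4=0, 4+-1=3, 4+9=13
a = 8: 8+-5=3, 8+-4=4, 8+-1=7, 8+9=17
Collecting distinct sums: A + B = {-11, -10, -7, -6, -5, -2, -1, 0, 3, 4, 7, 8, 13, 17}
|A + B| = 14

A + B = {-11, -10, -7, -6, -5, -2, -1, 0, 3, 4, 7, 8, 13, 17}


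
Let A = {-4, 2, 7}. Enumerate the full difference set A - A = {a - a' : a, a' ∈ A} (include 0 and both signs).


A - A = {a - a' : a, a' ∈ A}.
Compute a - a' for each ordered pair (a, a'):
a = -4: -4--4=0, -4-2=-6, -4-7=-11
a = 2: 2--4=6, 2-2=0, 2-7=-5
a = 7: 7--4=11, 7-2=5, 7-7=0
Collecting distinct values (and noting 0 appears from a-a):
A - A = {-11, -6, -5, 0, 5, 6, 11}
|A - A| = 7

A - A = {-11, -6, -5, 0, 5, 6, 11}


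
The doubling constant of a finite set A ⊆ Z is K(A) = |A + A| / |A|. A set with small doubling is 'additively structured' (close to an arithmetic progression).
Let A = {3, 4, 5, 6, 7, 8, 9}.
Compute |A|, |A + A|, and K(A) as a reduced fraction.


|A| = 7.
Compute A + A by enumerating all 49 pairs.
A + A = {6, 7, 8, 9, 10, 11, 12, 13, 14, 15, 16, 17, 18}, so |A + A| = 13.
K = |A + A| / |A| = 13/7 (already in lowest terms) ≈ 1.8571.
Reference: AP of size 7 gives K = 13/7 ≈ 1.8571; a fully generic set of size 7 gives K ≈ 4.0000.

|A| = 7, |A + A| = 13, K = 13/7.


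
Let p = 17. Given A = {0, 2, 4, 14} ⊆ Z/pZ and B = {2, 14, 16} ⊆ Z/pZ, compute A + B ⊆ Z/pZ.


Work in Z/17Z: reduce every sum a + b modulo 17.
Enumerate all 12 pairs:
a = 0: 0+2=2, 0+14=14, 0+16=16
a = 2: 2+2=4, 2+14=16, 2+16=1
a = 4: 4+2=6, 4+14=1, 4+16=3
a = 14: 14+2=16, 14+14=11, 14+16=13
Distinct residues collected: {1, 2, 3, 4, 6, 11, 13, 14, 16}
|A + B| = 9 (out of 17 total residues).

A + B = {1, 2, 3, 4, 6, 11, 13, 14, 16}


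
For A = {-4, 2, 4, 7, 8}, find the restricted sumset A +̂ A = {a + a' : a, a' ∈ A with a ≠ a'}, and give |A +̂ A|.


Restricted sumset: A +̂ A = {a + a' : a ∈ A, a' ∈ A, a ≠ a'}.
Equivalently, take A + A and drop any sum 2a that is achievable ONLY as a + a for a ∈ A (i.e. sums representable only with equal summands).
Enumerate pairs (a, a') with a < a' (symmetric, so each unordered pair gives one sum; this covers all a ≠ a'):
  -4 + 2 = -2
  -4 + 4 = 0
  -4 + 7 = 3
  -4 + 8 = 4
  2 + 4 = 6
  2 + 7 = 9
  2 + 8 = 10
  4 + 7 = 11
  4 + 8 = 12
  7 + 8 = 15
Collected distinct sums: {-2, 0, 3, 4, 6, 9, 10, 11, 12, 15}
|A +̂ A| = 10
(Reference bound: |A +̂ A| ≥ 2|A| - 3 for |A| ≥ 2, with |A| = 5 giving ≥ 7.)

|A +̂ A| = 10


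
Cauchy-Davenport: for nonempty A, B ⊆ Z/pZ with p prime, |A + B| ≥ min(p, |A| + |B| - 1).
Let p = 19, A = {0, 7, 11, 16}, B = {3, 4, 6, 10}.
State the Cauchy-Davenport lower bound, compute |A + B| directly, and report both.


Cauchy-Davenport: |A + B| ≥ min(p, |A| + |B| - 1) for A, B nonempty in Z/pZ.
|A| = 4, |B| = 4, p = 19.
CD lower bound = min(19, 4 + 4 - 1) = min(19, 7) = 7.
Compute A + B mod 19 directly:
a = 0: 0+3=3, 0+4=4, 0+6=6, 0+10=10
a = 7: 7+3=10, 7+4=11, 7+6=13, 7+10=17
a = 11: 11+3=14, 11+4=15, 11+6=17, 11+10=2
a = 16: 16+3=0, 16+4=1, 16+6=3, 16+10=7
A + B = {0, 1, 2, 3, 4, 6, 7, 10, 11, 13, 14, 15, 17}, so |A + B| = 13.
Verify: 13 ≥ 7? Yes ✓.

CD lower bound = 7, actual |A + B| = 13.


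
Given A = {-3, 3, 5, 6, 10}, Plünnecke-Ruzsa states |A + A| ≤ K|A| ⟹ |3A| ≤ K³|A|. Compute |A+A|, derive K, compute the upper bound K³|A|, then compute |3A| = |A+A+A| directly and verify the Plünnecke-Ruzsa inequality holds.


|A| = 5.
Step 1: Compute A + A by enumerating all 25 pairs.
A + A = {-6, 0, 2, 3, 6, 7, 8, 9, 10, 11, 12, 13, 15, 16, 20}, so |A + A| = 15.
Step 2: Doubling constant K = |A + A|/|A| = 15/5 = 15/5 ≈ 3.0000.
Step 3: Plünnecke-Ruzsa gives |3A| ≤ K³·|A| = (3.0000)³ · 5 ≈ 135.0000.
Step 4: Compute 3A = A + A + A directly by enumerating all triples (a,b,c) ∈ A³; |3A| = 28.
Step 5: Check 28 ≤ 135.0000? Yes ✓.

K = 15/5, Plünnecke-Ruzsa bound K³|A| ≈ 135.0000, |3A| = 28, inequality holds.


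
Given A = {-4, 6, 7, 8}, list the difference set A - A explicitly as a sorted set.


A - A = {a - a' : a, a' ∈ A}.
Compute a - a' for each ordered pair (a, a'):
a = -4: -4--4=0, -4-6=-10, -4-7=-11, -4-8=-12
a = 6: 6--4=10, 6-6=0, 6-7=-1, 6-8=-2
a = 7: 7--4=11, 7-6=1, 7-7=0, 7-8=-1
a = 8: 8--4=12, 8-6=2, 8-7=1, 8-8=0
Collecting distinct values (and noting 0 appears from a-a):
A - A = {-12, -11, -10, -2, -1, 0, 1, 2, 10, 11, 12}
|A - A| = 11

A - A = {-12, -11, -10, -2, -1, 0, 1, 2, 10, 11, 12}


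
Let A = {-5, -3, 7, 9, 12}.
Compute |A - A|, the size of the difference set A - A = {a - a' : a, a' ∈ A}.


A - A = {a - a' : a, a' ∈ A}; |A| = 5.
Bounds: 2|A|-1 ≤ |A - A| ≤ |A|² - |A| + 1, i.e. 9 ≤ |A - A| ≤ 21.
Note: 0 ∈ A - A always (from a - a). The set is symmetric: if d ∈ A - A then -d ∈ A - A.
Enumerate nonzero differences d = a - a' with a > a' (then include -d):
Positive differences: {2, 3, 5, 10, 12, 14, 15, 17}
Full difference set: {0} ∪ (positive diffs) ∪ (negative diffs).
|A - A| = 1 + 2·8 = 17 (matches direct enumeration: 17).

|A - A| = 17


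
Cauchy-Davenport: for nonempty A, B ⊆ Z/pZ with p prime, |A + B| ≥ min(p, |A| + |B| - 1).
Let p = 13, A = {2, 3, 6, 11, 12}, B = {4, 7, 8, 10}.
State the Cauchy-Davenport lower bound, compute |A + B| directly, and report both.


Cauchy-Davenport: |A + B| ≥ min(p, |A| + |B| - 1) for A, B nonempty in Z/pZ.
|A| = 5, |B| = 4, p = 13.
CD lower bound = min(13, 5 + 4 - 1) = min(13, 8) = 8.
Compute A + B mod 13 directly:
a = 2: 2+4=6, 2+7=9, 2+8=10, 2+10=12
a = 3: 3+4=7, 3+7=10, 3+8=11, 3+10=0
a = 6: 6+4=10, 6+7=0, 6+8=1, 6+10=3
a = 11: 11+4=2, 11+7=5, 11+8=6, 11+10=8
a = 12: 12+4=3, 12+7=6, 12+8=7, 12+10=9
A + B = {0, 1, 2, 3, 5, 6, 7, 8, 9, 10, 11, 12}, so |A + B| = 12.
Verify: 12 ≥ 8? Yes ✓.

CD lower bound = 8, actual |A + B| = 12.


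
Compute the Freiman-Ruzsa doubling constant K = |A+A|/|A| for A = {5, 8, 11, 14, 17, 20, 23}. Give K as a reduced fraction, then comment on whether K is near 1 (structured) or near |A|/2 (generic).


|A| = 7.
Compute A + A by enumerating all 49 pairs.
A + A = {10, 13, 16, 19, 22, 25, 28, 31, 34, 37, 40, 43, 46}, so |A + A| = 13.
K = |A + A| / |A| = 13/7 (already in lowest terms) ≈ 1.8571.
Reference: AP of size 7 gives K = 13/7 ≈ 1.8571; a fully generic set of size 7 gives K ≈ 4.0000.

|A| = 7, |A + A| = 13, K = 13/7.


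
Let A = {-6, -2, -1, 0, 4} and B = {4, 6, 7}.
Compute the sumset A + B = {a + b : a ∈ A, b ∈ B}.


A + B = {a + b : a ∈ A, b ∈ B}.
Enumerate all |A|·|B| = 5·3 = 15 pairs (a, b) and collect distinct sums.
a = -6: -6+4=-2, -6+6=0, -6+7=1
a = -2: -2+4=2, -2+6=4, -2+7=5
a = -1: -1+4=3, -1+6=5, -1+7=6
a = 0: 0+4=4, 0+6=6, 0+7=7
a = 4: 4+4=8, 4+6=10, 4+7=11
Collecting distinct sums: A + B = {-2, 0, 1, 2, 3, 4, 5, 6, 7, 8, 10, 11}
|A + B| = 12

A + B = {-2, 0, 1, 2, 3, 4, 5, 6, 7, 8, 10, 11}


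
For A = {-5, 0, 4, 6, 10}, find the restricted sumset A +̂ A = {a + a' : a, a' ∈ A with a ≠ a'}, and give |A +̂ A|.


Restricted sumset: A +̂ A = {a + a' : a ∈ A, a' ∈ A, a ≠ a'}.
Equivalently, take A + A and drop any sum 2a that is achievable ONLY as a + a for a ∈ A (i.e. sums representable only with equal summands).
Enumerate pairs (a, a') with a < a' (symmetric, so each unordered pair gives one sum; this covers all a ≠ a'):
  -5 + 0 = -5
  -5 + 4 = -1
  -5 + 6 = 1
  -5 + 10 = 5
  0 + 4 = 4
  0 + 6 = 6
  0 + 10 = 10
  4 + 6 = 10
  4 + 10 = 14
  6 + 10 = 16
Collected distinct sums: {-5, -1, 1, 4, 5, 6, 10, 14, 16}
|A +̂ A| = 9
(Reference bound: |A +̂ A| ≥ 2|A| - 3 for |A| ≥ 2, with |A| = 5 giving ≥ 7.)

|A +̂ A| = 9


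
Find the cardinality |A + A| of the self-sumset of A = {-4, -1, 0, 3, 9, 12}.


A + A = {a + a' : a, a' ∈ A}; |A| = 6.
General bounds: 2|A| - 1 ≤ |A + A| ≤ |A|(|A|+1)/2, i.e. 11 ≤ |A + A| ≤ 21.
Lower bound 2|A|-1 is attained iff A is an arithmetic progression.
Enumerate sums a + a' for a ≤ a' (symmetric, so this suffices):
a = -4: -4+-4=-8, -4+-1=-5, -4+0=-4, -4+3=-1, -4+9=5, -4+12=8
a = -1: -1+-1=-2, -1+0=-1, -1+3=2, -1+9=8, -1+12=11
a = 0: 0+0=0, 0+3=3, 0+9=9, 0+12=12
a = 3: 3+3=6, 3+9=12, 3+12=15
a = 9: 9+9=18, 9+12=21
a = 12: 12+12=24
Distinct sums: {-8, -5, -4, -2, -1, 0, 2, 3, 5, 6, 8, 9, 11, 12, 15, 18, 21, 24}
|A + A| = 18

|A + A| = 18


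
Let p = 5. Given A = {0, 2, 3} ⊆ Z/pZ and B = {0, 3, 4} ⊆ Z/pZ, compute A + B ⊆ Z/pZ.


Work in Z/5Z: reduce every sum a + b modulo 5.
Enumerate all 9 pairs:
a = 0: 0+0=0, 0+3=3, 0+4=4
a = 2: 2+0=2, 2+3=0, 2+4=1
a = 3: 3+0=3, 3+3=1, 3+4=2
Distinct residues collected: {0, 1, 2, 3, 4}
|A + B| = 5 (out of 5 total residues).

A + B = {0, 1, 2, 3, 4}


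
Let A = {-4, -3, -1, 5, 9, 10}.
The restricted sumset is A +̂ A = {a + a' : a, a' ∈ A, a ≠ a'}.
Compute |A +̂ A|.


Restricted sumset: A +̂ A = {a + a' : a ∈ A, a' ∈ A, a ≠ a'}.
Equivalently, take A + A and drop any sum 2a that is achievable ONLY as a + a for a ∈ A (i.e. sums representable only with equal summands).
Enumerate pairs (a, a') with a < a' (symmetric, so each unordered pair gives one sum; this covers all a ≠ a'):
  -4 + -3 = -7
  -4 + -1 = -5
  -4 + 5 = 1
  -4 + 9 = 5
  -4 + 10 = 6
  -3 + -1 = -4
  -3 + 5 = 2
  -3 + 9 = 6
  -3 + 10 = 7
  -1 + 5 = 4
  -1 + 9 = 8
  -1 + 10 = 9
  5 + 9 = 14
  5 + 10 = 15
  9 + 10 = 19
Collected distinct sums: {-7, -5, -4, 1, 2, 4, 5, 6, 7, 8, 9, 14, 15, 19}
|A +̂ A| = 14
(Reference bound: |A +̂ A| ≥ 2|A| - 3 for |A| ≥ 2, with |A| = 6 giving ≥ 9.)

|A +̂ A| = 14


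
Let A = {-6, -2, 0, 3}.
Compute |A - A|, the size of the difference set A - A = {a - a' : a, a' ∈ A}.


A - A = {a - a' : a, a' ∈ A}; |A| = 4.
Bounds: 2|A|-1 ≤ |A - A| ≤ |A|² - |A| + 1, i.e. 7 ≤ |A - A| ≤ 13.
Note: 0 ∈ A - A always (from a - a). The set is symmetric: if d ∈ A - A then -d ∈ A - A.
Enumerate nonzero differences d = a - a' with a > a' (then include -d):
Positive differences: {2, 3, 4, 5, 6, 9}
Full difference set: {0} ∪ (positive diffs) ∪ (negative diffs).
|A - A| = 1 + 2·6 = 13 (matches direct enumeration: 13).

|A - A| = 13


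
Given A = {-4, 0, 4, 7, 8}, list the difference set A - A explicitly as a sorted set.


A - A = {a - a' : a, a' ∈ A}.
Compute a - a' for each ordered pair (a, a'):
a = -4: -4--4=0, -4-0=-4, -4-4=-8, -4-7=-11, -4-8=-12
a = 0: 0--4=4, 0-0=0, 0-4=-4, 0-7=-7, 0-8=-8
a = 4: 4--4=8, 4-0=4, 4-4=0, 4-7=-3, 4-8=-4
a = 7: 7--4=11, 7-0=7, 7-4=3, 7-7=0, 7-8=-1
a = 8: 8--4=12, 8-0=8, 8-4=4, 8-7=1, 8-8=0
Collecting distinct values (and noting 0 appears from a-a):
A - A = {-12, -11, -8, -7, -4, -3, -1, 0, 1, 3, 4, 7, 8, 11, 12}
|A - A| = 15

A - A = {-12, -11, -8, -7, -4, -3, -1, 0, 1, 3, 4, 7, 8, 11, 12}


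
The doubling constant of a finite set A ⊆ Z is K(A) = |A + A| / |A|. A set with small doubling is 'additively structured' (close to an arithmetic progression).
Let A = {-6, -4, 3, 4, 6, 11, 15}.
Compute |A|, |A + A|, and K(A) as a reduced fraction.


|A| = 7.
Compute A + A by enumerating all 49 pairs.
A + A = {-12, -10, -8, -3, -2, -1, 0, 2, 5, 6, 7, 8, 9, 10, 11, 12, 14, 15, 17, 18, 19, 21, 22, 26, 30}, so |A + A| = 25.
K = |A + A| / |A| = 25/7 (already in lowest terms) ≈ 3.5714.
Reference: AP of size 7 gives K = 13/7 ≈ 1.8571; a fully generic set of size 7 gives K ≈ 4.0000.

|A| = 7, |A + A| = 25, K = 25/7.


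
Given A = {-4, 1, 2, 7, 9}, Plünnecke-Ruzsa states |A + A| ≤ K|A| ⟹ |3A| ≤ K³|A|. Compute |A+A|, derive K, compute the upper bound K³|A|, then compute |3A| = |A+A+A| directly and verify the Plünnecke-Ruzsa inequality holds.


|A| = 5.
Step 1: Compute A + A by enumerating all 25 pairs.
A + A = {-8, -3, -2, 2, 3, 4, 5, 8, 9, 10, 11, 14, 16, 18}, so |A + A| = 14.
Step 2: Doubling constant K = |A + A|/|A| = 14/5 = 14/5 ≈ 2.8000.
Step 3: Plünnecke-Ruzsa gives |3A| ≤ K³·|A| = (2.8000)³ · 5 ≈ 109.7600.
Step 4: Compute 3A = A + A + A directly by enumerating all triples (a,b,c) ∈ A³; |3A| = 28.
Step 5: Check 28 ≤ 109.7600? Yes ✓.

K = 14/5, Plünnecke-Ruzsa bound K³|A| ≈ 109.7600, |3A| = 28, inequality holds.
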